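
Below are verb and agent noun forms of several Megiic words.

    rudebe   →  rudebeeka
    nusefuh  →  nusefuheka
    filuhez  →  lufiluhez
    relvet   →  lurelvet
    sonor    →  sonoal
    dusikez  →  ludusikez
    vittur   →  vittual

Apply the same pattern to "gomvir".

gomvial

dusikez and rudebe both have last vowel 'e' yet inflect differently (ludusikez, rudebeeka), so the last vowel is not what conditions the rule; the final letter is.
"gomvir" ends in -r. The stems ending in -r (sonor → sonoal, vittur → vittual) drop the final letter and add -al.
So gomvir → gomvial.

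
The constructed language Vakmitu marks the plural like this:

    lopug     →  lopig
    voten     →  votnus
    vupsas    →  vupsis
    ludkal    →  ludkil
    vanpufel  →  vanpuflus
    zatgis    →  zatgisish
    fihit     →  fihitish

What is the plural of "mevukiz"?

"mevukiz" has last vowel 'i'. The stems whose last vowel is 'i' (fihit → fihitish, zatgis → zatgisish) add -ish.
So mevukiz → mevukizish.

mevukizish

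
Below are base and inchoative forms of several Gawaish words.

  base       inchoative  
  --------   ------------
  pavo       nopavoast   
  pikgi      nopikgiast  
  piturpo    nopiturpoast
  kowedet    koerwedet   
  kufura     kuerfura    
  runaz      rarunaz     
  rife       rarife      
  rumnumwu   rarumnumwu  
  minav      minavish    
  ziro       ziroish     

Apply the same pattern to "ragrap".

raragrap

"ragrap" begins with r-. The stems beginning with r- (runaz → rarunaz, rife → rarife, rumnumwu → rarumnumwu) add the prefix ra-.
So ragrap → raragrap.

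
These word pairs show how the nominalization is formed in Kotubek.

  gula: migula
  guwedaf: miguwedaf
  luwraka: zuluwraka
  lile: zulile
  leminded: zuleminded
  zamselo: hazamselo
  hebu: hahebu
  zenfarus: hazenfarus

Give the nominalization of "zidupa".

hazidupa

gula and luwraka both end in -a yet inflect differently (migula, zuluwraka), so the final letter is not what conditions the rule; the first letter is.
"zidupa" begins with z-. The stems beginning with z- (zamselo → hazamselo, zenfarus → hazenfarus) add the prefix ha-.
The other patterns: stems beginning with g- add the prefix mi-; stems beginning with l- add the prefix zu-.
So zidupa → hazidupa.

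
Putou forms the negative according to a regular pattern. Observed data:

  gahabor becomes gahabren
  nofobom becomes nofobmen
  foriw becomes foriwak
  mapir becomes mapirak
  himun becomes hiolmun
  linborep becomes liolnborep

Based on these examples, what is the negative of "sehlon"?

gahabor and mapir both end in -r yet inflect differently (gahabren, mapirak), so the final letter is not what conditions the rule; the last vowel is.
"sehlon" has last vowel 'o'. The stems whose last vowel is 'o' (gahabor → gahabren, nofobom → nofobmen) delete the last vowel and add -en.
So sehlon → sehlnen.

sehlnen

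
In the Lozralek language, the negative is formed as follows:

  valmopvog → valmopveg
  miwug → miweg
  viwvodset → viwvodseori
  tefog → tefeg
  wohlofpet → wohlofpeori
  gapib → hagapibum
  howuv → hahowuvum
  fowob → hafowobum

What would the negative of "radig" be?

radeg

miwug and howuv both have last vowel 'u' yet inflect differently (miweg, hahowuvum), so the last vowel is not what conditions the rule; the final letter is.
"radig" ends in -g. The stems ending in -g (valmopvog → valmopveg, miwug → miweg, tefog → tefeg) change the last vowel to 'e'.
So radig → radeg.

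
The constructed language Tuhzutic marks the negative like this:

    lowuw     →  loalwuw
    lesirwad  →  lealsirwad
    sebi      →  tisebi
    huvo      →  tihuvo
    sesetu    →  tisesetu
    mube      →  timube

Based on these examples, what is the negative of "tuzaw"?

tualzaw

lowuw and sesetu both have last vowel 'u' yet inflect differently (loalwuw, tisesetu), so the last vowel is not what conditions the rule; whether the stem ends in a vowel or a consonant is.
"tuzaw" ends in a consonant. The stems ending in a consonant (lowuw → loalwuw, lesirwad → lealsirwad) insert -al- after the first vowel.
So tuzaw → tualzaw.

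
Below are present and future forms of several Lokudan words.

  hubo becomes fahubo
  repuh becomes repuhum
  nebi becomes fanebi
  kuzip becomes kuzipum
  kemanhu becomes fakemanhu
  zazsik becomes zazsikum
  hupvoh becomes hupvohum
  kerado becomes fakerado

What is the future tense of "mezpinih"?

kerado and hupvoh both have last vowel 'o' yet inflect differently (fakerado, hupvohum), so the last vowel is not what conditions the rule; whether the stem ends in a vowel or a consonant is.
"mezpinih" ends in a consonant. The stems ending in a consonant (hupvoh → hupvohum, repuh → repuhum, kuzip → kuzipum) add -um.
The other pattern: stems ending in a vowel add the prefix fa-.
So mezpinih → mezpinihum.

mezpinihum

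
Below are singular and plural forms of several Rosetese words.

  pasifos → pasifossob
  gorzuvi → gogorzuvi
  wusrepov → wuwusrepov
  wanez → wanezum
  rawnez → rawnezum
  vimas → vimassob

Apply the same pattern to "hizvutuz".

wusrepov and pasifos both have last vowel 'o' yet inflect differently (wuwusrepov, pasifossob), so the last vowel is not what conditions the rule; the final letter is.
"hizvutuz" ends in -z. The stems ending in -z (wanez → wanezum, rawnez → rawnezum) add -um.
So hizvutuz → hizvutuzum.

hizvutuzum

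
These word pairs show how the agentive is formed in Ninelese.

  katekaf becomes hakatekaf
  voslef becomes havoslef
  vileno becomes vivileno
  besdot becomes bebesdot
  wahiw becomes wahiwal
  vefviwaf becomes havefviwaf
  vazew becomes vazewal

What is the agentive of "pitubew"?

pitubewal

"pitubew" ends in -w. The stems ending in -w (wahiw → wahiwal, vazew → vazewal) add -al.
The other patterns: stems ending in -f add the prefix ha-; stems ending in -o or -t repeat the first consonant+vowel as a prefix.
So pitubew → pitubewal.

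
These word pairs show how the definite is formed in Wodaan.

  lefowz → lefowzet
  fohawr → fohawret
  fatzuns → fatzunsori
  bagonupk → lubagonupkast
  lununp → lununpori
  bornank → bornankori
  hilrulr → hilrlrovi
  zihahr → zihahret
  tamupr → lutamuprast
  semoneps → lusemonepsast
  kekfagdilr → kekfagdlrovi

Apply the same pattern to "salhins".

tamupr and hilrulr both end in -r yet inflect differently (lutamuprast, hilrlrovi), so the final letter is not what conditions the rule; the second-to-last letter is.
"salhins" has second-to-last letter 'n'. The stems whose second-to-last letter is 'n' (bornank → bornankori, lununp → lununpori, fatzuns → fatzunsori) add -ori.
So salhins → salhinsori.

salhinsori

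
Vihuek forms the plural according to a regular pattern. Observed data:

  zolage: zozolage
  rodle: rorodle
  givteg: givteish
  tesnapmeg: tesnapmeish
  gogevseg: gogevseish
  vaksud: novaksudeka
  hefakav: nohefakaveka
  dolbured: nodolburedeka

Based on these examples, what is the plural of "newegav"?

nonewegaveka

zolage and givteg both have last vowel 'e' yet inflect differently (zozolage, givteish), so the last vowel is not what conditions the rule; the final letter is.
"newegav" ends in -v. The one such stem in the data (hefakav → nohefakaveka) adds no- … -eka around the stem, so the same rule applies.
The other patterns: stems ending in -e repeat the first consonant+vowel as a prefix; stems ending in -g drop the final letter and add -ish.
So newegav → nonewegaveka.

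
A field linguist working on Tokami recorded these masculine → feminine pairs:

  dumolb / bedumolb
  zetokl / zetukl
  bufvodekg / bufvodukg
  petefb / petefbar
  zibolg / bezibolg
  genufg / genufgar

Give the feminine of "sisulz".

besisulz

bufvodekg and genufg both end in -g yet inflect differently (bufvodukg, genufgar), so the final letter is not what conditions the rule; the second-to-last letter is.
"sisulz" has second-to-last letter 'l'. The stems whose second-to-last letter is 'l' (zibolg → bezibolg, dumolb → bedumolb) add the prefix be-.
So sisulz → besisulz.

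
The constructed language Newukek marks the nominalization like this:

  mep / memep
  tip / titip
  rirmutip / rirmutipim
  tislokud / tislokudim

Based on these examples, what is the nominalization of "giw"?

mep and rirmutip both end in -p yet inflect differently (memep, rirmutipim), so the final letter is not what conditions the rule; the number of vowels is.
"giw" has 1 vowel. The stems with 1 vowel (mep → memep, tip → titip) repeat the first consonant+vowel as a prefix.
So giw → gigiw.

gigiw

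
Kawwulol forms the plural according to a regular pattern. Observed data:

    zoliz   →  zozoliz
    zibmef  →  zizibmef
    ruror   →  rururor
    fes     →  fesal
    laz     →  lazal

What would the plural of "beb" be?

bebal

"beb" has 1 vowel. The stems with 1 vowel (fes → fesal, laz → lazal) add -al.
The other pattern: stems with 2 vowels repeat the first consonant+vowel as a prefix.
So beb → bebal.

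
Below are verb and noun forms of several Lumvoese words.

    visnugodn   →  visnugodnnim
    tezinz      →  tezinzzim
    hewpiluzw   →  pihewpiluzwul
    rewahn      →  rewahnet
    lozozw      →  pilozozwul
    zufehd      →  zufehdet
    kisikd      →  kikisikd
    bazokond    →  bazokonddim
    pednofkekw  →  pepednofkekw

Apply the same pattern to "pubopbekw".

pupubopbekw

pednofkekw and lozozw both end in -w yet inflect differently (pepednofkekw, pilozozwul), so the final letter is not what conditions the rule; the second-to-last letter is.
"pubopbekw" has second-to-last letter 'k'. The stems whose second-to-last letter is 'k' (pednofkekw → pepednofkekw, kisikd → kikisikd) repeat the first consonant+vowel as a prefix.
So pubopbekw → pupubopbekw.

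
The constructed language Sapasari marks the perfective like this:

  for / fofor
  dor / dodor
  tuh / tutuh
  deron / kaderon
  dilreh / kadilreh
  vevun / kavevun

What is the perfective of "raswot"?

karaswot

tuh and dilreh both end in -h yet inflect differently (tutuh, kadilreh), so the final letter is not what conditions the rule; the number of vowels is.
"raswot" has 2 vowels. The stems with 2 vowels (deron → kaderon, dilreh → kadilreh, vevun → kavevun) add the prefix ka-.
The other pattern: stems with 1 vowel repeat the first consonant+vowel as a prefix.
So raswot → karaswot.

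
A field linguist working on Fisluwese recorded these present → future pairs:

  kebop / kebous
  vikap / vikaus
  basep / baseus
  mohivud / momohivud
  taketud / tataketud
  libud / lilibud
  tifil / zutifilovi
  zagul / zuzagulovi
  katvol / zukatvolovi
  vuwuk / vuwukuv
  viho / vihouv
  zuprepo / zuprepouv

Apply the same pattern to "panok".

mohivud and zagul both have last vowel 'u' yet inflect differently (momohivud, zuzagulovi), so the last vowel is not what conditions the rule; the final letter is.
"panok" ends in -k. The one such stem in the data (vuwuk → vuwukuv) adds -uv, so the same rule applies.
The other patterns: stems ending in -p drop the final letter and add -us; stems ending in -d repeat the first consonant+vowel as a prefix; stems ending in -l add zu- … -ovi around the stem.
So panok → panokuv.

panokuv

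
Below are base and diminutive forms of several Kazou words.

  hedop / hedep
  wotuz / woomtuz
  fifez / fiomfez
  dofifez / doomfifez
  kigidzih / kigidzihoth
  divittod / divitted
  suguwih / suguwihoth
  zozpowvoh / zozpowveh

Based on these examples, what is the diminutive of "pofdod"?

pofded

zozpowvoh and suguwih both end in -h yet inflect differently (zozpowveh, suguwihoth), so the final letter is not what conditions the rule; the last vowel is.
"pofdod" has last vowel 'o'. The stems whose last vowel is 'o' (zozpowvoh → zozpowveh, hedop → hedep, divittod → divitted) change the last vowel to 'e'.
So pofdod → pofded.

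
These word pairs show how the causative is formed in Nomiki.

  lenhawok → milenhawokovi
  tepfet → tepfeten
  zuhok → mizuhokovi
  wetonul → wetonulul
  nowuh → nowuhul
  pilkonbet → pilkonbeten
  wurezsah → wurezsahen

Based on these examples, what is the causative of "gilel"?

"gilel" has last vowel 'e'. The stems whose last vowel is 'e' (tepfet → tepfeten, pilkonbet → pilkonbeten) add -en.
The other patterns: stems whose last vowel is 'o' add mi- … -ovi around the stem; stems whose last vowel is 'u' add -ul.
So gilel → gilelen.

gilelen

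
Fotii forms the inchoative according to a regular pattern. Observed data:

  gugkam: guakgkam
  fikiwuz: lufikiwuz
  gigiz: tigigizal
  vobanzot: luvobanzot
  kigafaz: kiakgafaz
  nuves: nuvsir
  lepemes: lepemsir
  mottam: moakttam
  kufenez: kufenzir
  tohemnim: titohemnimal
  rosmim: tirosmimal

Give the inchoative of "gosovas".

kufenez and fikiwuz both end in -z yet inflect differently (kufenzir, lufikiwuz), so the final letter is not what conditions the rule; the last vowel is.
"gosovas" has last vowel 'a'. The stems whose last vowel is 'a' (gugkam → guakgkam, mottam → moakttam, kigafaz → kiakgafaz) insert -ak- after the first vowel.
The other patterns: stems whose last vowel is 'e' delete the last vowel and add -ir; stems whose last vowel is 'o' or 'u' add the prefix lu-; stems whose last vowel is 'i' add ti- … -al around the stem.
So gosovas → goaksovas.

goaksovas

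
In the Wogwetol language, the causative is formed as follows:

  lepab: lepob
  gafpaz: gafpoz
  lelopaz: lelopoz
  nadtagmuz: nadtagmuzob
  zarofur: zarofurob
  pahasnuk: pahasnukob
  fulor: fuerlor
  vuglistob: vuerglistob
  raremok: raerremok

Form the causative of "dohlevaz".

dohlevoz

"dohlevaz" has last vowel 'a'. The stems whose last vowel is 'a' (lepab → lepob, gafpaz → gafpoz, lelopaz → lelopoz) change the last vowel to 'o'.
So dohlevaz → dohlevoz.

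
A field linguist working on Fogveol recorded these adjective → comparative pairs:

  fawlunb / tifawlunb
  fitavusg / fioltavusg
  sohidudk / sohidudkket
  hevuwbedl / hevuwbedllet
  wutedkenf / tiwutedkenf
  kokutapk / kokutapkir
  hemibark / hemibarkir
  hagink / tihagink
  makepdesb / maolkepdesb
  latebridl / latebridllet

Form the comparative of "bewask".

"bewask" has second-to-last letter 's'. The stems whose second-to-last letter is 's' (makepdesb → maolkepdesb, fitavusg → fioltavusg) insert -ol- after the first vowel.
So bewask → beolwask.

beolwask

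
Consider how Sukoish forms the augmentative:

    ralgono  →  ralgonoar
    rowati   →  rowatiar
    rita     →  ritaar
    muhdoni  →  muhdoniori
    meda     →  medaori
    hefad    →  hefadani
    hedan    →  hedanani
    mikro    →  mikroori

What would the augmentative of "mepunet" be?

"mepunet" begins with m-. The stems beginning with m- (muhdoni → muhdoniori, meda → medaori, mikro → mikroori) add -ori.
The other patterns: stems beginning with r- add -ar; stems beginning with h- add -ani.
So mepunet → mepunetori.

mepunetori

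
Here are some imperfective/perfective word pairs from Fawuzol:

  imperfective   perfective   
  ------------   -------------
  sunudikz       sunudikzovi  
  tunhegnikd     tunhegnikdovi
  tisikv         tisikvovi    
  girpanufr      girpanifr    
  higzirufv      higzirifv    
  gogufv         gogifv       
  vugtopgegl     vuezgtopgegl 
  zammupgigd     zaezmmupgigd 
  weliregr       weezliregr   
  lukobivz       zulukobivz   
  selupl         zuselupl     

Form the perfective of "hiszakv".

hiszakvovi

tisikv and higzirufv both end in -v yet inflect differently (tisikvovi, higzirifv), so the final letter is not what conditions the rule; the second-to-last letter is.
"hiszakv" has second-to-last letter 'k'. The stems whose second-to-last letter is 'k' (sunudikz → sunudikzovi, tunhegnikd → tunhegnikdovi, tisikv → tisikvovi) add -ovi.
So hiszakv → hiszakvovi.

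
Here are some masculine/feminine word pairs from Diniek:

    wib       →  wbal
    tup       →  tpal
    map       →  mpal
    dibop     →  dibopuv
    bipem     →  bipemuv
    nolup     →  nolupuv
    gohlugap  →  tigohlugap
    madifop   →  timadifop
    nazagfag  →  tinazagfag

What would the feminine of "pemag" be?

tup and dibop both end in -p yet inflect differently (tpal, dibopuv), so the final letter is not what conditions the rule; the number of vowels is.
"pemag" has 2 vowels. The stems with 2 vowels (dibop → dibopuv, bipem → bipemuv, nolup → nolupuv) add -uv.
The other patterns: stems with 1 vowel delete the last vowel and add -al; stems with 3 vowels add the prefix ti-.
So pemag → pemaguv.

pemaguv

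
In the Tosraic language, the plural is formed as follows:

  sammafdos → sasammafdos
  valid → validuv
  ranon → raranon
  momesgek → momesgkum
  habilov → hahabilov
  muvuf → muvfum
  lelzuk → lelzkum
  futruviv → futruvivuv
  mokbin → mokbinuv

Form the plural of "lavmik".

"lavmik" has last vowel 'i'. The stems whose last vowel is 'i' (valid → validuv, futruviv → futruvivuv, mokbin → mokbinuv) add -uv.
So lavmik → lavmikuv.

lavmikuv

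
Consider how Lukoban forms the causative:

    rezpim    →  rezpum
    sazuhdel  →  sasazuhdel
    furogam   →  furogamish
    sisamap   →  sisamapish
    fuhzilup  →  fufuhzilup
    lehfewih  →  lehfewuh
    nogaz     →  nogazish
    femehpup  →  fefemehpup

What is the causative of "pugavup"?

pupugavup

"pugavup" has last vowel 'u'. The stems whose last vowel is 'u' (femehpup → fefemehpup, fuhzilup → fufuhzilup) repeat the first consonant+vowel as a prefix.
The other patterns: stems whose last vowel is 'a' add -ish; stems whose last vowel is 'i' change the last vowel to 'u'.
So pugavup → pupugavup.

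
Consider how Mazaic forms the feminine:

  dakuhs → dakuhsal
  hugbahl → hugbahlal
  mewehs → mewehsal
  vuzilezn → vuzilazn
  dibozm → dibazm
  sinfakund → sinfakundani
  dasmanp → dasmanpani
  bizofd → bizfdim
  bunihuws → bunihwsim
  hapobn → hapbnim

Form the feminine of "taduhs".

sinfakund and bizofd both end in -d yet inflect differently (sinfakundani, bizfdim), so the final letter is not what conditions the rule; the second-to-last letter is.
"taduhs" has second-to-last letter 'h'. The stems whose second-to-last letter is 'h' (dakuhs → dakuhsal, hugbahl → hugbahlal, mewehs → mewehsal) add -al.
The other patterns: stems whose second-to-last letter is 'z' change the last vowel to 'a'; stems whose second-to-last letter is 'n' add -ani; stems whose second-to-last letter is 'b', 'f' or 'w' delete the last vowel and add -im.
So taduhs → taduhsal.

taduhsal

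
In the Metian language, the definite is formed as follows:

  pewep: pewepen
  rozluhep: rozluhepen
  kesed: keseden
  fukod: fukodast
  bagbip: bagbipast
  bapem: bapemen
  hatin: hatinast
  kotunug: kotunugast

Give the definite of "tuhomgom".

rozluhep and bagbip both end in -p yet inflect differently (rozluhepen, bagbipast), so the final letter is not what conditions the rule; the last vowel is.
"tuhomgom" has last vowel 'o'. The one such stem in the data (fukod → fukodast) adds -ast, so the same rule applies.
The other pattern: stems whose last vowel is 'e' add -en.
So tuhomgom → tuhomgomast.

tuhomgomast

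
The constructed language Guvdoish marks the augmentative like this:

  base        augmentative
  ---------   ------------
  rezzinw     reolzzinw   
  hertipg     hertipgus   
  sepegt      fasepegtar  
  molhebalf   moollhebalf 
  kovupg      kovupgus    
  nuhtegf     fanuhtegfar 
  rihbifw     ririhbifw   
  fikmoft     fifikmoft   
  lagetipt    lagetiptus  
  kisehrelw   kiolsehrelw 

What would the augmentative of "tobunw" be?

toolbunw

lagetipt and sepegt both end in -t yet inflect differently (lagetiptus, fasepegtar), so the final letter is not what conditions the rule; the second-to-last letter is.
"tobunw" has second-to-last letter 'n'. The one such stem in the data (rezzinw → reolzzinw) inserts -ol- after the first vowel (as do molhebalf, kisehrelw), so the same rule applies.
The other patterns: stems whose second-to-last letter is 'p' add -us; stems whose second-to-last letter is 'g' add fa- … -ar around the stem; stems whose second-to-last letter is 'f' repeat the first consonant+vowel as a prefix.
So tobunw → toolbunw.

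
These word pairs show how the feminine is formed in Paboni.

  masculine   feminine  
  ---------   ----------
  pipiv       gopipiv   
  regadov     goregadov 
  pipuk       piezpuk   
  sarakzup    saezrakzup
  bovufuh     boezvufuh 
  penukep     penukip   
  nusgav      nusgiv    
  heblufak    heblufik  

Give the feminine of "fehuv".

feezhuv

sarakzup and penukep both end in -p yet inflect differently (saezrakzup, penukip), so the final letter is not what conditions the rule; the last vowel is.
"fehuv" has last vowel 'u'. The stems whose last vowel is 'u' (pipuk → piezpuk, sarakzup → saezrakzup, bovufuh → boezvufuh) insert -ez- after the first vowel.
So fehuv → feezhuv.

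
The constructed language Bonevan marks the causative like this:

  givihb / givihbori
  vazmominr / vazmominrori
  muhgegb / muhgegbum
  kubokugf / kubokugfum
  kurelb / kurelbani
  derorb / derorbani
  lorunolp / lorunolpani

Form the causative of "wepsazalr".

wepsazalrani

givihb and muhgegb both end in -b yet inflect differently (givihbori, muhgegbum), so the final letter is not what conditions the rule; the second-to-last letter is.
"wepsazalr" has second-to-last letter 'l'. The stems whose second-to-last letter is 'l' (kurelb → kurelbani, lorunolp → lorunolpani) add -ani.
The other patterns: stems whose second-to-last letter is 'h' or 'n' add -ori; stems whose second-to-last letter is 'g' add -um.
So wepsazalr → wepsazalrani.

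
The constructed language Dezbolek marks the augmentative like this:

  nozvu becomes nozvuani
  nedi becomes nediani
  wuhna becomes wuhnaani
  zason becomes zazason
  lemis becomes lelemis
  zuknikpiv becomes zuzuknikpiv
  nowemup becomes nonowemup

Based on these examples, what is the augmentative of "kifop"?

nedi and lemis both have last vowel 'i' yet inflect differently (nediani, lelemis), so the last vowel is not what conditions the rule; whether the stem ends in a vowel or a consonant is.
"kifop" ends in a consonant. The stems ending in a consonant (zason → zazason, lemis → lelemis, zuknikpiv → zuzuknikpiv) repeat the first consonant+vowel as a prefix.
The other pattern: stems ending in a vowel add -ani.
So kifop → kikifop.

kikifop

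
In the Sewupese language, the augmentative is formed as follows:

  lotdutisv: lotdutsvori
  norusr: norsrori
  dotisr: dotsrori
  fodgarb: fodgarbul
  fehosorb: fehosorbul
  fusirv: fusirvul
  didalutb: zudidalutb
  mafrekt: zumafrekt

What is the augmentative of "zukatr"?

lotdutisv and fusirv both end in -v yet inflect differently (lotdutsvori, fusirvul), so the final letter is not what conditions the rule; the second-to-last letter is.
"zukatr" has second-to-last letter 't'. The one such stem in the data (didalutb → zudidalutb) adds the prefix zu-, so the same rule applies.
So zukatr → zuzukatr.

zuzukatr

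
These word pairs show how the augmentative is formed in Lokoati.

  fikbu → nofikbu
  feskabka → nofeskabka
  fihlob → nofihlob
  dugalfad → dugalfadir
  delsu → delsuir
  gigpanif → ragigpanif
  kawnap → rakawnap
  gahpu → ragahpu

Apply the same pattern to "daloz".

fikbu and delsu both end in -u yet inflect differently (nofikbu, delsuir), so the final letter is not what conditions the rule; the first letter is.
"daloz" begins with d-. The stems beginning with d- (dugalfad → dugalfadir, delsu → delsuir) add -ir.
The other patterns: stems beginning with f- add the prefix no-; stems beginning with g- or k- add the prefix ra-.
So daloz → dalozir.

dalozir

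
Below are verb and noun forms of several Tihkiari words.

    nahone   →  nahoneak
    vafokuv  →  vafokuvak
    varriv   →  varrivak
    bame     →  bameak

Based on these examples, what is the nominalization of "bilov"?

bilovak

Every pair shown (nahone → nahoneak, vafokuv → vafokuvak, varriv → varrivak, …) follows the same rule: add -ak.
So bilov → bilovak.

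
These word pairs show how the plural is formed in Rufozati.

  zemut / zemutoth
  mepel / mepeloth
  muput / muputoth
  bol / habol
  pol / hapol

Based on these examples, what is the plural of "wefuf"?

wefufoth

bol and mepel both end in -l yet inflect differently (habol, mepeloth), so the final letter is not what conditions the rule; the number of vowels is.
"wefuf" has 2 vowels. The stems with 2 vowels (mepel → mepeloth, muput → muputoth, zemut → zemutoth) add -oth.
The other pattern: stems with 1 vowel add the prefix ha-.
So wefuf → wefufoth.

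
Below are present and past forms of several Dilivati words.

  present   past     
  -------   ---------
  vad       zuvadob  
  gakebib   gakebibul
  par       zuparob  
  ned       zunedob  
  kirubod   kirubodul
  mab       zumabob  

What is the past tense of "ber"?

"ber" has 1 vowel. The stems with 1 vowel (mab → zumabob, ned → zunedob, vad → zuvadob) add zu- … -ob around the stem.
The other pattern: stems with 3 vowels add -ul.
So ber → zuberob.

zuberob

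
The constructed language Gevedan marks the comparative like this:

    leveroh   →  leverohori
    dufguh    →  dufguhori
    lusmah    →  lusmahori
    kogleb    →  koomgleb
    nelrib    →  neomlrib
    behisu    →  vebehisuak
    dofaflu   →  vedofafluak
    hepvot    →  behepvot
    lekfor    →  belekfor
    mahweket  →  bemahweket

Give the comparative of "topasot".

betopasot

"topasot" ends in -t. The stems ending in -t (hepvot → behepvot, mahweket → bemahweket) add the prefix be-.
The other patterns: stems ending in -h add -ori; stems ending in -b insert -om- after the first vowel; stems ending in -u add ve- … -ak around the stem.
So topasot → betopasot.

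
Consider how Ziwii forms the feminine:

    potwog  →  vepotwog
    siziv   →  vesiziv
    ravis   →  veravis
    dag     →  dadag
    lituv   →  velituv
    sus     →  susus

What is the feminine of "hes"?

potwog and dag both end in -g yet inflect differently (vepotwog, dadag), so the final letter is not what conditions the rule; the number of vowels is.
"hes" has 1 vowel. The stems with 1 vowel (dag → dadag, sus → susus) repeat the first consonant+vowel as a prefix.
The other pattern: stems with 2 vowels add the prefix ve-.
So hes → hehes.

hehes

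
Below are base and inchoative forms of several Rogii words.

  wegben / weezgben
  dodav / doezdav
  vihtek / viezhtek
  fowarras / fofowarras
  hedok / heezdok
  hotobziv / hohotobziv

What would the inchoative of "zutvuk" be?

zueztvuk

hotobziv and dodav both end in -v yet inflect differently (hohotobziv, doezdav), so the final letter is not what conditions the rule; the number of vowels is.
"zutvuk" has 2 vowels. The stems with 2 vowels (hedok → heezdok, vihtek → viezhtek, dodav → doezdav) insert -ez- after the first vowel.
The other pattern: stems with 3 vowels repeat the first consonant+vowel as a prefix.
So zutvuk → zueztvuk.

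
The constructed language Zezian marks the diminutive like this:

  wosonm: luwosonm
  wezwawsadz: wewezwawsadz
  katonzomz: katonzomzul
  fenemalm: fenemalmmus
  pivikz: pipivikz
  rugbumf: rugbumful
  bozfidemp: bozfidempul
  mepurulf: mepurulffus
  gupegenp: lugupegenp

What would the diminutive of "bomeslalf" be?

"bomeslalf" has second-to-last letter 'l'. The stems whose second-to-last letter is 'l' (mepurulf → mepurulffus, fenemalm → fenemalmmus) double the final consonant and add -us.
So bomeslalf → bomeslalffus.

bomeslalffus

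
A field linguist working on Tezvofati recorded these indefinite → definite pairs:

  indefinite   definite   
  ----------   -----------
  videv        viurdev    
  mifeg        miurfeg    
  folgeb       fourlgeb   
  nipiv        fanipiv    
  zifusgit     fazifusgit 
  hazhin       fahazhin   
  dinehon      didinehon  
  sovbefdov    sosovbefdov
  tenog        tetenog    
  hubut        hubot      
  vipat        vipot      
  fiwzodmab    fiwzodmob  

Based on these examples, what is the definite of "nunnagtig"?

"nunnagtig" has last vowel 'i'. The stems whose last vowel is 'i' (nipiv → fanipiv, zifusgit → fazifusgit, hazhin → fahazhin) add the prefix fa-.
The other patterns: stems whose last vowel is 'e' insert -ur- after the first vowel; stems whose last vowel is 'o' repeat the first consonant+vowel as a prefix; stems whose last vowel is 'a' or 'u' change the last vowel to 'o'.
So nunnagtig → fanunnagtig.

fanunnagtig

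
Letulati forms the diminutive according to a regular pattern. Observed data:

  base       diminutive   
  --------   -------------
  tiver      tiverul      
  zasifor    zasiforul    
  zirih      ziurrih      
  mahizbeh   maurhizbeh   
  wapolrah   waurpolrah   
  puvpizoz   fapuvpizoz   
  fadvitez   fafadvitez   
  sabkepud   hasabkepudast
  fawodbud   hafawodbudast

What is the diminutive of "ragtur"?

ragturul

"ragtur" ends in -r. The stems ending in -r (tiver → tiverul, zasifor → zasiforul) add -ul.
The other patterns: stems ending in -h insert -ur- after the first vowel; stems ending in -z add the prefix fa-; stems ending in -d add ha- … -ast around the stem.
So ragtur → ragturul.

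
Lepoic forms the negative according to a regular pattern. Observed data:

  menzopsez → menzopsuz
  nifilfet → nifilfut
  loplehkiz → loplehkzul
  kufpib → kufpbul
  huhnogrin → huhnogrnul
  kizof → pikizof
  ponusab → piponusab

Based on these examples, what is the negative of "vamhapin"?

"vamhapin" has last vowel 'i'. The stems whose last vowel is 'i' (loplehkiz → loplehkzul, kufpib → kufpbul, huhnogrin → huhnogrnul) delete the last vowel and add -ul.
So vamhapin → vamhapnul.

vamhapnul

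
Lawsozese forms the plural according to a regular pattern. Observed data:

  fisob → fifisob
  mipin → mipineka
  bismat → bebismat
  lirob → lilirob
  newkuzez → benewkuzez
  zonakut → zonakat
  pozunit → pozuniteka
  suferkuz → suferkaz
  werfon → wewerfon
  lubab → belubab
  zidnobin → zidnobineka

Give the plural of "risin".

werfon and zidnobin both end in -n yet inflect differently (wewerfon, zidnobineka), so the final letter is not what conditions the rule; the last vowel is.
"risin" has last vowel 'i'. The stems whose last vowel is 'i' (pozunit → pozuniteka, zidnobin → zidnobineka, mipin → mipineka) add -eka.
So risin → risineka.

risineka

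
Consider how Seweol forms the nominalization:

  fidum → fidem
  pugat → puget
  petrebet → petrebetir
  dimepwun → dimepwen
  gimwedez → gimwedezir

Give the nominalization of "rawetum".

"rawetum" has last vowel 'u'. The stems whose last vowel is 'u' (fidum → fidem, dimepwun → dimepwen) change the last vowel to 'e'.
So rawetum → rawetem.

rawetem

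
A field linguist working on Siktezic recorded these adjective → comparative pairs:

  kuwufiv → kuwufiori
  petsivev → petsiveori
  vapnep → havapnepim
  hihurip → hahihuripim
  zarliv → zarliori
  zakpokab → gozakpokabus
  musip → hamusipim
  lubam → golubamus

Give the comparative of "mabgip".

hamabgipim

hihurip and kuwufiv both have last vowel 'i' yet inflect differently (hahihuripim, kuwufiori), so the last vowel is not what conditions the rule; the final letter is.
"mabgip" ends in -p. The stems ending in -p (hihurip → hahihuripim, vapnep → havapnepim, musip → hamusipim) add ha- … -im around the stem.
So mabgip → hamabgipim.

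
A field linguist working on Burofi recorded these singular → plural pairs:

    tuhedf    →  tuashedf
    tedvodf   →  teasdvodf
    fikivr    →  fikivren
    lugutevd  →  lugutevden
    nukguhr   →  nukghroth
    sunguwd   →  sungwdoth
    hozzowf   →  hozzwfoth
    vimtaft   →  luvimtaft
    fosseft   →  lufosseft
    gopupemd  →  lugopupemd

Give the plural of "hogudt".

"hogudt" has second-to-last letter 'd'. The stems whose second-to-last letter is 'd' (tuhedf → tuashedf, tedvodf → teasdvodf) insert -as- after the first vowel.
The other patterns: stems whose second-to-last letter is 'v' add -en; stems whose second-to-last letter is 'h' or 'w' delete the last vowel and add -oth; stems whose second-to-last letter is 'f' or 'm' add the prefix lu-.
So hogudt → hoasgudt.

hoasgudt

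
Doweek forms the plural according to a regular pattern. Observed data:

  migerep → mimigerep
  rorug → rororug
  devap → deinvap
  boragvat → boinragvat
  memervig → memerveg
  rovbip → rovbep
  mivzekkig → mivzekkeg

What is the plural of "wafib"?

wafeb

migerep and devap both end in -p yet inflect differently (mimigerep, deinvap), so the final letter is not what conditions the rule; the last vowel is.
"wafib" has last vowel 'i'. The stems whose last vowel is 'i' (memervig → memerveg, rovbip → rovbep, mivzekkig → mivzekkeg) change the last vowel to 'e'.
The other patterns: stems whose last vowel is 'e' or 'u' repeat the first consonant+vowel as a prefix; stems whose last vowel is 'a' insert -in- after the first vowel.
So wafib → wafeb.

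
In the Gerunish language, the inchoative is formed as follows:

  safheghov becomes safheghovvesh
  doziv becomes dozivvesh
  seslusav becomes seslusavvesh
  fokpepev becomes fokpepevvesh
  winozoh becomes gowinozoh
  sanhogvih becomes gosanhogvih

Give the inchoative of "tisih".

gotisih

"tisih" ends in -h. The stems ending in -h (winozoh → gowinozoh, sanhogvih → gosanhogvih) add the prefix go-.
The other pattern: stems ending in -v double the final consonant and add -esh.
So tisih → gotisih.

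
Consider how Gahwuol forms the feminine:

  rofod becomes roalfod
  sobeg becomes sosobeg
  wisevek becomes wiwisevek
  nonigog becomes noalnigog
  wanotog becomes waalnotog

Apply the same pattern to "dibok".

sobeg and wanotog both end in -g yet inflect differently (sosobeg, waalnotog), so the final letter is not what conditions the rule; the last vowel is.
"dibok" has last vowel 'o'. The stems whose last vowel is 'o' (wanotog → waalnotog, nonigog → noalnigog, rofod → roalfod) insert -al- after the first vowel.
So dibok → dialbok.

dialbok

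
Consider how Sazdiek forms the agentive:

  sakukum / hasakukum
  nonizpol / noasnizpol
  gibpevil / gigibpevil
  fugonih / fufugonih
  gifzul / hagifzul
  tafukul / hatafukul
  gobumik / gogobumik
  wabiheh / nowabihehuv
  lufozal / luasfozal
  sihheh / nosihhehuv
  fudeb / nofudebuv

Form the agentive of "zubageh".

gifzul and gibpevil both end in -l yet inflect differently (hagifzul, gigibpevil), so the final letter is not what conditions the rule; the last vowel is.
"zubageh" has last vowel 'e'. The stems whose last vowel is 'e' (fudeb → nofudebuv, wabiheh → nowabihehuv, sihheh → nosihhehuv) add no- … -uv around the stem.
So zubageh → nozubagehuv.

nozubagehuv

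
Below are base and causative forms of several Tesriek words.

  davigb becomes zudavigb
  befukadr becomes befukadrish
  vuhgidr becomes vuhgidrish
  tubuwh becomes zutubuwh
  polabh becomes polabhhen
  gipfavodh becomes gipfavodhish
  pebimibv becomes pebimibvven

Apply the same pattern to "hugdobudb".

hugdobudbish

polabh and gipfavodh both end in -h yet inflect differently (polabhhen, gipfavodhish), so the final letter is not what conditions the rule; the second-to-last letter is.
"hugdobudb" has second-to-last letter 'd'. The stems whose second-to-last letter is 'd' (vuhgidr → vuhgidrish, befukadr → befukadrish, gipfavodh → gipfavodhish) add -ish.
The other patterns: stems whose second-to-last letter is 'b' double the final consonant and add -en; stems whose second-to-last letter is 'g' or 'w' add the prefix zu-.
So hugdobudb → hugdobudbish.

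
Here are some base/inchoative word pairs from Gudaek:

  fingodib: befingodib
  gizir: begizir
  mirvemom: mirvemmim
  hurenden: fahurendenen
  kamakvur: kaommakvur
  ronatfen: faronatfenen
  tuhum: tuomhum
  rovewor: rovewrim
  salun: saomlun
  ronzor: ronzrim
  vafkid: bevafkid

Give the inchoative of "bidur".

biomdur

tuhum and mirvemom both end in -m yet inflect differently (tuomhum, mirvemmim), so the final letter is not what conditions the rule; the last vowel is.
"bidur" has last vowel 'u'. The stems whose last vowel is 'u' (kamakvur → kaommakvur, salun → saomlun, tuhum → tuomhum) insert -om- after the first vowel.
The other patterns: stems whose last vowel is 'o' delete the last vowel and add -im; stems whose last vowel is 'e' add fa- … -en around the stem; stems whose last vowel is 'i' add the prefix be-.
So bidur → biomdur.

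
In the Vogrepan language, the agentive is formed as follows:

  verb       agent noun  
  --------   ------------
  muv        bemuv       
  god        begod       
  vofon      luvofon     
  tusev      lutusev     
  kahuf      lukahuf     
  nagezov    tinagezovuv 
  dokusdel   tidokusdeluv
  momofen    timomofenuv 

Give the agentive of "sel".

muv and tusev both end in -v yet inflect differently (bemuv, lutusev), so the final letter is not what conditions the rule; the number of vowels is.
"sel" has 1 vowel. The stems with 1 vowel (muv → bemuv, god → begod) add the prefix be-.
The other patterns: stems with 2 vowels add the prefix lu-; stems with 3 vowels add ti- … -uv around the stem.
So sel → besel.

besel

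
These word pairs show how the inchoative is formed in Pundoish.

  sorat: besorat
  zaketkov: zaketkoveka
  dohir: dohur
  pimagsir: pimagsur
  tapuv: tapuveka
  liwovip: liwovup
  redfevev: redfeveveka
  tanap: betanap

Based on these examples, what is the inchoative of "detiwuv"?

"detiwuv" has last vowel 'u'. The one such stem in the data (tapuv → tapuveka) adds -eka, so the same rule applies.
The other patterns: stems whose last vowel is 'a' add the prefix be-; stems whose last vowel is 'i' change the last vowel to 'u'.
So detiwuv → detiwuveka.

detiwuveka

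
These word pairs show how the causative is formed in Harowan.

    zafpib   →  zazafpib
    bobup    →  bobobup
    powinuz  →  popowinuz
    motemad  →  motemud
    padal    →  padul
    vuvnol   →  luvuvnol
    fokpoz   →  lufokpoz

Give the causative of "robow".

padal and vuvnol both end in -l yet inflect differently (padul, luvuvnol), so the final letter is not what conditions the rule; the last vowel is.
"robow" has last vowel 'o'. The stems whose last vowel is 'o' (vuvnol → luvuvnol, fokpoz → lufokpoz) add the prefix lu-.
The other patterns: stems whose last vowel is 'i' or 'u' repeat the first consonant+vowel as a prefix; stems whose last vowel is 'a' change the last vowel to 'u'.
So robow → lurobow.

lurobow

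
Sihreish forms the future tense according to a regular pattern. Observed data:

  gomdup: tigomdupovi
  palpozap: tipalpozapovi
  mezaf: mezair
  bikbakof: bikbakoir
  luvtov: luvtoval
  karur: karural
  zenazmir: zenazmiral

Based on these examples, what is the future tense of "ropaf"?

ropair

palpozap and mezaf both have last vowel 'a' yet inflect differently (tipalpozapovi, mezair), so the last vowel is not what conditions the rule; the final letter is.
"ropaf" ends in -f. The stems ending in -f (mezaf → mezair, bikbakof → bikbakoir) drop the final letter and add -ir.
So ropaf → ropair.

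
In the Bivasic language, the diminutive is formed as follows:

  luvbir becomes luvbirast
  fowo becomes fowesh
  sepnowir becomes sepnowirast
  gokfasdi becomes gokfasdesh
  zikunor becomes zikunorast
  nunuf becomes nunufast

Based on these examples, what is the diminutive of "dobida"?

luvbir and gokfasdi both have last vowel 'i' yet inflect differently (luvbirast, gokfasdesh), so the last vowel is not what conditions the rule; whether the stem ends in a vowel or a consonant is.
"dobida" ends in a vowel. The stems ending in a vowel (gokfasdi → gokfasdesh, fowo → fowesh) drop the final letter and add -esh.
The other pattern: stems ending in a consonant add -ast.
So dobida → dobidesh.

dobidesh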